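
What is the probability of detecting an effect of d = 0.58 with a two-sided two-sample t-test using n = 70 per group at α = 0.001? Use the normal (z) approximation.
Power ≈ 0.56

Power calculation (two-sample t-test, normal approximation):
z_β = d · √(n/2) - z_{α/2}
z_β = 0.58 · √(70/2) - 3.291
z_β = 0.58 · 5.916 - 3.291
z_β = 0.141

Power = Φ(z_β) = Φ(0.141) ≈ 0.556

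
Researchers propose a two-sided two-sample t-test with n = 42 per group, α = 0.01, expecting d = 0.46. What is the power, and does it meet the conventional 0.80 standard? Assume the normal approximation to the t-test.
Power ≈ 0.32; the study is underpowered (power < 0.80)

Power calculation (two-sample t-test, normal approximation):
z_β = d · √(n/2) - z_{α/2}
z_β = 0.46 · √(42/2) - 2.576
z_β = 0.46 · 4.583 - 2.576
z_β = -0.468

Power = Φ(z_β) = Φ(-0.468) ≈ 0.320

Effect size d = 0.46 is small by Cohen's convention (0.2/0.5/0.8).

Threshold: power ≥ 0.80 is conventionally adequate.
Power ≈ 0.32 → the study is underpowered (power < 0.80).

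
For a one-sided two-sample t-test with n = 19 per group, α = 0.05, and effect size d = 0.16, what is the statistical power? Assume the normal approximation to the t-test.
Power ≈ 0.12

Power calculation (two-sample t-test, normal approximation):
z_β = d · √(n/2) - z_α
z_β = 0.16 · √(19/2) - 1.645
z_β = 0.16 · 3.082 - 1.645
z_β = -1.152

Power = Φ(z_β) = Φ(-1.152) ≈ 0.125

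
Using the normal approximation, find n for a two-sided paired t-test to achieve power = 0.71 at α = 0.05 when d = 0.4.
n = 40 pairs

Sample size formula (paired t-test, normal approximation):
n = ((z_{α/2} + z_β) / d)²

z_{α/2} = 1.960 (for α = 0.05, two-sided)
z_β = 0.553 (for power = 0.71)
d = 0.4

n = ((1.960 + 0.553) / 0.4)²
n = (6.283)²
n ≈ 39.48
Round up to the next whole number: n = 40 pairs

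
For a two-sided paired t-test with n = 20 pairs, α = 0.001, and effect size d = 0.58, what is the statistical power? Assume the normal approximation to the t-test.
Power ≈ 0.24

Power calculation (paired t-test, normal approximation):
z_β = d · √n - z_{α/2}
z_β = 0.58 · √20 - 3.291
z_β = 0.58 · 4.472 - 3.291
z_β = -0.697

Power = Φ(z_β) = Φ(-0.697) ≈ 0.243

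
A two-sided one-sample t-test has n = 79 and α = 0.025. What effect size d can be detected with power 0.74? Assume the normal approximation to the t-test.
d ≈ 0.32

Minimum detectable effect (one-sample t-test, normal approximation):
d = (z_{α/2} + z_β) / √n
d = (2.241 + 0.643) / √79
d = 2.885 / 8.888
d ≈ 0.32

By Cohen's convention (0.2 small / 0.5 medium / 0.8 large): small effect.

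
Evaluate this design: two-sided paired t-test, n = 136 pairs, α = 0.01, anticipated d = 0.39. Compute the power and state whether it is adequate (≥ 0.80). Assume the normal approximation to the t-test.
Power ≈ 0.98; the study is adequately powered (power ≥ 0.80)

Power calculation (paired t-test, normal approximation):
z_β = d · √n - z_{α/2}
z_β = 0.39 · √136 - 2.576
z_β = 0.39 · 11.662 - 2.576
z_β = 1.972

Power = Φ(z_β) = Φ(1.972) ≈ 0.976

Effect size d = 0.39 is small by Cohen's convention (0.2/0.5/0.8).

Threshold: power ≥ 0.80 is conventionally adequate.
Power ≈ 0.98 → the study is adequately powered (power ≥ 0.80).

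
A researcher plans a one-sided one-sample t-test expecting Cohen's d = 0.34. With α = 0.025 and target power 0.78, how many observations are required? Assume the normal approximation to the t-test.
n = 65

Sample size formula (one-sample t-test, normal approximation):
n = ((z_α + z_β) / d)²

z_α = 1.960 (for α = 0.025, one-sided)
z_β = 0.772 (for power = 0.78)
d = 0.34

n = ((1.960 + 0.772) / 0.34)²
n = (8.035)²
n ≈ 64.56
Round up to the next whole number: n = 65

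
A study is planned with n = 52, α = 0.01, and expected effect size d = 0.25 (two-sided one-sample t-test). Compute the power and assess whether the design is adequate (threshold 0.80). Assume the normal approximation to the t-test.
Power ≈ 0.22; the study is underpowered (power < 0.80)

Power calculation (one-sample t-test, normal approximation):
z_β = d · √n - z_{α/2}
z_β = 0.25 · √52 - 2.576
z_β = 0.25 · 7.211 - 2.576
z_β = -0.773

Power = Φ(z_β) = Φ(-0.773) ≈ 0.220

Effect size d = 0.25 is small by Cohen's convention (0.2/0.5/0.8).

Threshold: power ≥ 0.80 is conventionally adequate.
Power ≈ 0.22 → the study is underpowered (power < 0.80).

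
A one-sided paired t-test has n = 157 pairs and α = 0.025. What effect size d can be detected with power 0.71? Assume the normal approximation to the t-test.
d ≈ 0.20

Minimum detectable effect (paired t-test, normal approximation):
d = (z_α + z_β) / √n
d = (1.960 + 0.553) / √157
d = 2.513 / 12.530
d ≈ 0.20

By Cohen's convention (0.2 small / 0.5 medium / 0.8 large): small effect.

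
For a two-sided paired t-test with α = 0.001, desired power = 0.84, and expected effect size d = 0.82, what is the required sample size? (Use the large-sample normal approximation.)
n = 28 pairs

Sample size formula (paired t-test, normal approximation):
n = ((z_{α/2} + z_β) / d)²

z_{α/2} = 3.291 (for α = 0.001, two-sided)
z_β = 0.994 (for power = 0.84)
d = 0.82

n = ((3.291 + 0.994) / 0.82)²
n = (5.226)²
n ≈ 27.31
Round up to the next whole number: n = 28 pairs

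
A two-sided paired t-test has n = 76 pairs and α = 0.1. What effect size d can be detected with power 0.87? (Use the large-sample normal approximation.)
d ≈ 0.32

Minimum detectable effect (paired t-test, normal approximation):
d = (z_{α/2} + z_β) / √n
d = (1.645 + 1.126) / √76
d = 2.771 / 8.718
d ≈ 0.32

By Cohen's convention (0.2 small / 0.5 medium / 0.8 large): small effect.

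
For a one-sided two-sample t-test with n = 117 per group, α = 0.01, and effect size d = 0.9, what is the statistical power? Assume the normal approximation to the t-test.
Power ≈ 1.00

Power calculation (two-sample t-test, normal approximation):
z_β = d · √(n/2) - z_α
z_β = 0.9 · √(117/2) - 2.326
z_β = 0.9 · 7.649 - 2.326
z_β = 4.557

Power = Φ(z_β) = Φ(4.557) ≈ 1.000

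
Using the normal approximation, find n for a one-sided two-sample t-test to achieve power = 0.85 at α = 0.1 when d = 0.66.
n = 25 per group

Sample size formula (two-sample t-test, normal approximation):
n = 2 · ((z_α + z_β) / d)²

z_α = 1.282 (for α = 0.1, one-sided)
z_β = 1.036 (for power = 0.85)
d = 0.66

n = 2 · ((1.282 + 1.036) / 0.66)²
n = 2 · (3.512)²
n ≈ 24.67
Round up to the next whole number: n = 25 per group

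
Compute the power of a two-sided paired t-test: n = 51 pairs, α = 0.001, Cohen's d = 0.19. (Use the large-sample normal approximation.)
Power ≈ 0.03

Power calculation (paired t-test, normal approximation):
z_β = d · √n - z_{α/2}
z_β = 0.19 · √51 - 3.291
z_β = 0.19 · 7.141 - 3.291
z_β = -1.934

Power = Φ(z_β) = Φ(-1.934) ≈ 0.027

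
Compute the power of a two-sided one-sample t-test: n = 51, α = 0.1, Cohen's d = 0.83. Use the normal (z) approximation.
Power ≈ 1.00

Power calculation (one-sample t-test, normal approximation):
z_β = d · √n - z_{α/2}
z_β = 0.83 · √51 - 1.645
z_β = 0.83 · 7.141 - 1.645
z_β = 4.283

Power = Φ(z_β) = Φ(4.283) ≈ 1.000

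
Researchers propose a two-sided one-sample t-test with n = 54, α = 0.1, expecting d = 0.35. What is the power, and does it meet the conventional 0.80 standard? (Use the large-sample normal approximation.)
Power ≈ 0.82; the study is adequately powered (power ≥ 0.80)

Power calculation (one-sample t-test, normal approximation):
z_β = d · √n - z_{α/2}
z_β = 0.35 · √54 - 1.645
z_β = 0.35 · 7.348 - 1.645
z_β = 0.927

Power = Φ(z_β) = Φ(0.927) ≈ 0.823

Effect size d = 0.35 is small by Cohen's convention (0.2/0.5/0.8).

Threshold: power ≥ 0.80 is conventionally adequate.
Power ≈ 0.82 → the study is adequately powered (power ≥ 0.80).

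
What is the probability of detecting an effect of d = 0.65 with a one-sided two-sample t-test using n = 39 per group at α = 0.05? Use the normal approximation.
Power ≈ 0.89

Power calculation (two-sample t-test, normal approximation):
z_β = d · √(n/2) - z_α
z_β = 0.65 · √(39/2) - 1.645
z_β = 0.65 · 4.416 - 1.645
z_β = 1.225

Power = Φ(z_β) = Φ(1.225) ≈ 0.890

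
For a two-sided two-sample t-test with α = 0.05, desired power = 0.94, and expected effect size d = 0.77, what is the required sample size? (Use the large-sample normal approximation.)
n = 42 per group

Sample size formula (two-sample t-test, normal approximation):
n = 2 · ((z_{α/2} + z_β) / d)²

z_{α/2} = 1.960 (for α = 0.05, two-sided)
z_β = 1.555 (for power = 0.94)
d = 0.77

n = 2 · ((1.960 + 1.555) / 0.77)²
n = 2 · (4.565)²
n ≈ 41.68
Round up to the next whole number: n = 42 per group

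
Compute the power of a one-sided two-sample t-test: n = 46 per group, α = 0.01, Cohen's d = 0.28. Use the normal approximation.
Power ≈ 0.16

Power calculation (two-sample t-test, normal approximation):
z_β = d · √(n/2) - z_α
z_β = 0.28 · √(46/2) - 2.326
z_β = 0.28 · 4.796 - 2.326
z_β = -0.984

Power = Φ(z_β) = Φ(-0.984) ≈ 0.163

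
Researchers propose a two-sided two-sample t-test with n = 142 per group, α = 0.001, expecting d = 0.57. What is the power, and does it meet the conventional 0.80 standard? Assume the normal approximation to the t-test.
Power ≈ 0.93; the study is adequately powered (power ≥ 0.80)

Power calculation (two-sample t-test, normal approximation):
z_β = d · √(n/2) - z_{α/2}
z_β = 0.57 · √(142/2) - 3.291
z_β = 0.57 · 8.426 - 3.291
z_β = 1.512

Power = Φ(z_β) = Φ(1.512) ≈ 0.935

Effect size d = 0.57 is medium by Cohen's convention (0.2/0.5/0.8).

Threshold: power ≥ 0.80 is conventionally adequate.
Power ≈ 0.93 → the study is adequately powered (power ≥ 0.80).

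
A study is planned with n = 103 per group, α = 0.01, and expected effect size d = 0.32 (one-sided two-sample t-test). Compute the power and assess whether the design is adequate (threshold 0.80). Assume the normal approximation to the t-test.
Power ≈ 0.49; the study is underpowered (power < 0.80)

Power calculation (two-sample t-test, normal approximation):
z_β = d · √(n/2) - z_α
z_β = 0.32 · √(103/2) - 2.326
z_β = 0.32 · 7.176 - 2.326
z_β = -0.030

Power = Φ(z_β) = Φ(-0.030) ≈ 0.488

Effect size d = 0.32 is small by Cohen's convention (0.2/0.5/0.8).

Threshold: power ≥ 0.80 is conventionally adequate.
Power ≈ 0.49 → the study is underpowered (power < 0.80).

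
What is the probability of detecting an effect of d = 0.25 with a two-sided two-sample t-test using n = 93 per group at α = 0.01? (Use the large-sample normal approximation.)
Power ≈ 0.19

Power calculation (two-sample t-test, normal approximation):
z_β = d · √(n/2) - z_{α/2}
z_β = 0.25 · √(93/2) - 2.576
z_β = 0.25 · 6.819 - 2.576
z_β = -0.871

Power = Φ(z_β) = Φ(-0.871) ≈ 0.192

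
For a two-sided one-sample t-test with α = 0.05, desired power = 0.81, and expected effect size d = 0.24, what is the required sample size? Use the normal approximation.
n = 140

Sample size formula (one-sample t-test, normal approximation):
n = ((z_{α/2} + z_β) / d)²

z_{α/2} = 1.960 (for α = 0.05, two-sided)
z_β = 0.878 (for power = 0.81)
d = 0.24

n = ((1.960 + 0.878) / 0.24)²
n = (11.825)²
n ≈ 139.83
Round up to the next whole number: n = 140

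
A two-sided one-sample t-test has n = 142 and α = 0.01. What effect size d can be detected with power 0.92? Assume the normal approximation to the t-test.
d ≈ 0.33

Minimum detectable effect (one-sample t-test, normal approximation):
d = (z_{α/2} + z_β) / √n
d = (2.576 + 1.405) / √142
d = 3.981 / 11.916
d ≈ 0.33

By Cohen's convention (0.2 small / 0.5 medium / 0.8 large): small effect.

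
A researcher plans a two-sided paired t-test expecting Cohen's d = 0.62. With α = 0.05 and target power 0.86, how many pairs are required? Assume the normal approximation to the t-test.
n = 25 pairs

Sample size formula (paired t-test, normal approximation):
n = ((z_{α/2} + z_β) / d)²

z_{α/2} = 1.960 (for α = 0.05, two-sided)
z_β = 1.080 (for power = 0.86)
d = 0.62

n = ((1.960 + 1.080) / 0.62)²
n = (4.903)²
n ≈ 24.04
Round up to the next whole number: n = 25 pairs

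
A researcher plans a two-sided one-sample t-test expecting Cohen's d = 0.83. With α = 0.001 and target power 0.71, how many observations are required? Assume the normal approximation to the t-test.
n = 22

Sample size formula (one-sample t-test, normal approximation):
n = ((z_{α/2} + z_β) / d)²

z_{α/2} = 3.291 (for α = 0.001, two-sided)
z_β = 0.553 (for power = 0.71)
d = 0.83

n = ((3.291 + 0.553) / 0.83)²
n = (4.631)²
n ≈ 21.45
Round up to the next whole number: n = 22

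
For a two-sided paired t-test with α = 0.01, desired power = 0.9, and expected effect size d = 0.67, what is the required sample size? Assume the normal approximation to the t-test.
n = 34 pairs

Sample size formula (paired t-test, normal approximation):
n = ((z_{α/2} + z_β) / d)²

z_{α/2} = 2.576 (for α = 0.01, two-sided)
z_β = 1.282 (for power = 0.9)
d = 0.67

n = ((2.576 + 1.282) / 0.67)²
n = (5.758)²
n ≈ 33.15
Round up to the next whole number: n = 34 pairs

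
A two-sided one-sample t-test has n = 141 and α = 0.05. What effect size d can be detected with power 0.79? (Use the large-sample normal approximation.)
d ≈ 0.23

Minimum detectable effect (one-sample t-test, normal approximation):
d = (z_{α/2} + z_β) / √n
d = (1.960 + 0.806) / √141
d = 2.766 / 11.874
d ≈ 0.23

By Cohen's convention (0.2 small / 0.5 medium / 0.8 large): small effect.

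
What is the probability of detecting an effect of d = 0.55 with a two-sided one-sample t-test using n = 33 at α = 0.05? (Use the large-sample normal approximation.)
Power ≈ 0.88

Power calculation (one-sample t-test, normal approximation):
z_β = d · √n - z_{α/2}
z_β = 0.55 · √33 - 1.960
z_β = 0.55 · 5.745 - 1.960
z_β = 1.200

Power = Φ(z_β) = Φ(1.200) ≈ 0.885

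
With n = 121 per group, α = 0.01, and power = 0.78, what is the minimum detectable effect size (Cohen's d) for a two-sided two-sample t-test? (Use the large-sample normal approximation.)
d ≈ 0.43

Minimum detectable effect (two-sample t-test, normal approximation):
d = (z_{α/2} + z_β) / √(n/2)
d = (2.576 + 0.772) / √(121/2)
d = 3.348 / 7.778
d ≈ 0.43

By Cohen's convention (0.2 small / 0.5 medium / 0.8 large): small effect.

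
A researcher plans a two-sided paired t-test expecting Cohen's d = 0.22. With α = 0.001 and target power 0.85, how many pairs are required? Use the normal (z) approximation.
n = 387 pairs

Sample size formula (paired t-test, normal approximation):
n = ((z_{α/2} + z_β) / d)²

z_{α/2} = 3.291 (for α = 0.001, two-sided)
z_β = 1.036 (for power = 0.85)
d = 0.22

n = ((3.291 + 1.036) / 0.22)²
n = (19.668)²
n ≈ 386.83
Round up to the next whole number: n = 387 pairs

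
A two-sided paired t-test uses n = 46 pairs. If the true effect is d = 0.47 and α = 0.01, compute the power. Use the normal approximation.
Power ≈ 0.73

Power calculation (paired t-test, normal approximation):
z_β = d · √n - z_{α/2}
z_β = 0.47 · √46 - 2.576
z_β = 0.47 · 6.782 - 2.576
z_β = 0.612

Power = Φ(z_β) = Φ(0.612) ≈ 0.730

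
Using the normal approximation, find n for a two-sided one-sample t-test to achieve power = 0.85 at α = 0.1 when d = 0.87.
n = 10

Sample size formula (one-sample t-test, normal approximation):
n = ((z_{α/2} + z_β) / d)²

z_{α/2} = 1.645 (for α = 0.1, two-sided)
z_β = 1.036 (for power = 0.85)
d = 0.87

n = ((1.645 + 1.036) / 0.87)²
n = (3.082)²
n ≈ 9.50
Round up to the next whole number: n = 10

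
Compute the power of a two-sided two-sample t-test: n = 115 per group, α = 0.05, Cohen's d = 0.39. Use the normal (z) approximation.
Power ≈ 0.84

Power calculation (two-sample t-test, normal approximation):
z_β = d · √(n/2) - z_{α/2}
z_β = 0.39 · √(115/2) - 1.960
z_β = 0.39 · 7.583 - 1.960
z_β = 0.997

Power = Φ(z_β) = Φ(0.997) ≈ 0.841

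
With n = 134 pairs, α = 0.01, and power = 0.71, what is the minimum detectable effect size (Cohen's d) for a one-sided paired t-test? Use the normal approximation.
d ≈ 0.25

Minimum detectable effect (paired t-test, normal approximation):
d = (z_α + z_β) / √n
d = (2.326 + 0.553) / √134
d = 2.880 / 11.576
d ≈ 0.25

By Cohen's convention (0.2 small / 0.5 medium / 0.8 large): small effect.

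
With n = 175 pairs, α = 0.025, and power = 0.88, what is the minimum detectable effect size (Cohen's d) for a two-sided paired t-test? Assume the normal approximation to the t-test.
d ≈ 0.26

Minimum detectable effect (paired t-test, normal approximation):
d = (z_{α/2} + z_β) / √n
d = (2.241 + 1.175) / √175
d = 3.416 / 13.229
d ≈ 0.26

By Cohen's convention (0.2 small / 0.5 medium / 0.8 large): small effect.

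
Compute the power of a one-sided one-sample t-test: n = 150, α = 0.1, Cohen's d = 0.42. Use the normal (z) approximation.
Power ≈ 1.00

Power calculation (one-sample t-test, normal approximation):
z_β = d · √n - z_α
z_β = 0.42 · √150 - 1.282
z_β = 0.42 · 12.247 - 1.282
z_β = 3.862

Power = Φ(z_β) = Φ(3.862) ≈ 1.000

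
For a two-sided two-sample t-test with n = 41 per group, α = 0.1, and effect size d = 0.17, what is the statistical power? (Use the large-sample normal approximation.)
Power ≈ 0.19

Power calculation (two-sample t-test, normal approximation):
z_β = d · √(n/2) - z_{α/2}
z_β = 0.17 · √(41/2) - 1.645
z_β = 0.17 · 4.528 - 1.645
z_β = -0.875

Power = Φ(z_β) = Φ(-0.875) ≈ 0.191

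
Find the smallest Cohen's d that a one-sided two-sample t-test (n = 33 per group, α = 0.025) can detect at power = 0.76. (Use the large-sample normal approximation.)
d ≈ 0.66

Minimum detectable effect (two-sample t-test, normal approximation):
d = (z_α + z_β) / √(n/2)
d = (1.960 + 0.706) / √(33/2)
d = 2.666 / 4.062
d ≈ 0.66

By Cohen's convention (0.2 small / 0.5 medium / 0.8 large): medium effect.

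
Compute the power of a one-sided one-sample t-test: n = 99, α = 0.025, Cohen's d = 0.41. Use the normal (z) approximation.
Power ≈ 0.98

Power calculation (one-sample t-test, normal approximation):
z_β = d · √n - z_α
z_β = 0.41 · √99 - 1.960
z_β = 0.41 · 9.950 - 1.960
z_β = 2.119

Power = Φ(z_β) = Φ(2.119) ≈ 0.983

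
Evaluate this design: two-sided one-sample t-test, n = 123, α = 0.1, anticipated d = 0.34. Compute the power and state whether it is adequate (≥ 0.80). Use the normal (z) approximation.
Power ≈ 0.98; the study is adequately powered (power ≥ 0.80)

Power calculation (one-sample t-test, normal approximation):
z_β = d · √n - z_{α/2}
z_β = 0.34 · √123 - 1.645
z_β = 0.34 · 11.091 - 1.645
z_β = 2.126

Power = Φ(z_β) = Φ(2.126) ≈ 0.983

Effect size d = 0.34 is small by Cohen's convention (0.2/0.5/0.8).

Threshold: power ≥ 0.80 is conventionally adequate.
Power ≈ 0.98 → the study is adequately powered (power ≥ 0.80).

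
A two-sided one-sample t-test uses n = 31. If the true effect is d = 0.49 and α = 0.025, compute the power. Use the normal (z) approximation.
Power ≈ 0.69

Power calculation (one-sample t-test, normal approximation):
z_β = d · √n - z_{α/2}
z_β = 0.49 · √31 - 2.241
z_β = 0.49 · 5.568 - 2.241
z_β = 0.487

Power = Φ(z_β) = Φ(0.487) ≈ 0.687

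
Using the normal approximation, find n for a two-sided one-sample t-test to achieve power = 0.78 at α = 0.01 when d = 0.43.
n = 61

Sample size formula (one-sample t-test, normal approximation):
n = ((z_{α/2} + z_β) / d)²

z_{α/2} = 2.576 (for α = 0.01, two-sided)
z_β = 0.772 (for power = 0.78)
d = 0.43

n = ((2.576 + 0.772) / 0.43)²
n = (7.786)²
n ≈ 60.62
Round up to the next whole number: n = 61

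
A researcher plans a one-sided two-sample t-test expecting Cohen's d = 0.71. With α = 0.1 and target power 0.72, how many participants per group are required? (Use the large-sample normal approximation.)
n = 14 per group

Sample size formula (two-sample t-test, normal approximation):
n = 2 · ((z_α + z_β) / d)²

z_α = 1.282 (for α = 0.1, one-sided)
z_β = 0.583 (for power = 0.72)
d = 0.71

n = 2 · ((1.282 + 0.583) / 0.71)²
n = 2 · (2.627)²
n ≈ 13.80
Round up to the next whole number: n = 14 per group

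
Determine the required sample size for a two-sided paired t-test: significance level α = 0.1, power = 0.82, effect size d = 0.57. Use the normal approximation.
n = 21 pairs

Sample size formula (paired t-test, normal approximation):
n = ((z_{α/2} + z_β) / d)²

z_{α/2} = 1.645 (for α = 0.1, two-sided)
z_β = 0.915 (for power = 0.82)
d = 0.57

n = ((1.645 + 0.915) / 0.57)²
n = (4.491)²
n ≈ 20.17
Round up to the next whole number: n = 21 pairs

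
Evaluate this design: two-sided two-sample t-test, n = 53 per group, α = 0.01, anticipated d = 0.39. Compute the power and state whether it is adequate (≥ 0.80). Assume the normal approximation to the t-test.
Power ≈ 0.28; the study is underpowered (power < 0.80)

Power calculation (two-sample t-test, normal approximation):
z_β = d · √(n/2) - z_{α/2}
z_β = 0.39 · √(53/2) - 2.576
z_β = 0.39 · 5.148 - 2.576
z_β = -0.568

Power = Φ(z_β) = Φ(-0.568) ≈ 0.285

Effect size d = 0.39 is small by Cohen's convention (0.2/0.5/0.8).

Threshold: power ≥ 0.80 is conventionally adequate.
Power ≈ 0.28 → the study is underpowered (power < 0.80).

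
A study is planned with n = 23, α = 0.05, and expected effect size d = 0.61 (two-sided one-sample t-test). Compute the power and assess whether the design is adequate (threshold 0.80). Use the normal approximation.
Power ≈ 0.83; the study is adequately powered (power ≥ 0.80)

Power calculation (one-sample t-test, normal approximation):
z_β = d · √n - z_{α/2}
z_β = 0.61 · √23 - 1.960
z_β = 0.61 · 4.796 - 1.960
z_β = 0.965

Power = Φ(z_β) = Φ(0.965) ≈ 0.833

Effect size d = 0.61 is medium by Cohen's convention (0.2/0.5/0.8).

Threshold: power ≥ 0.80 is conventionally adequate.
Power ≈ 0.83 → the study is adequately powered (power ≥ 0.80).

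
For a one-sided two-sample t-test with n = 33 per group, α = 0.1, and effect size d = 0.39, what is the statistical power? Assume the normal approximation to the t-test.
Power ≈ 0.62

Power calculation (two-sample t-test, normal approximation):
z_β = d · √(n/2) - z_α
z_β = 0.39 · √(33/2) - 1.282
z_β = 0.39 · 4.062 - 1.282
z_β = 0.303

Power = Φ(z_β) = Φ(0.303) ≈ 0.619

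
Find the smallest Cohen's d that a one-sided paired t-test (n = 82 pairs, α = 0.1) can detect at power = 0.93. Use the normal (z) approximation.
d ≈ 0.30

Minimum detectable effect (paired t-test, normal approximation):
d = (z_α + z_β) / √n
d = (1.282 + 1.476) / √82
d = 2.757 / 9.055
d ≈ 0.30

By Cohen's convention (0.2 small / 0.5 medium / 0.8 large): small effect.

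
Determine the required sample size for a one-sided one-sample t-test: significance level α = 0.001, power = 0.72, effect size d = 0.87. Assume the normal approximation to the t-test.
n = 18

Sample size formula (one-sample t-test, normal approximation):
n = ((z_α + z_β) / d)²

z_α = 3.090 (for α = 0.001, one-sided)
z_β = 0.583 (for power = 0.72)
d = 0.87

n = ((3.090 + 0.583) / 0.87)²
n = (4.222)²
n ≈ 17.83
Round up to the next whole number: n = 18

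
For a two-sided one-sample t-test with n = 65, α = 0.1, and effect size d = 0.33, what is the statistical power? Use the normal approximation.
Power ≈ 0.85

Power calculation (one-sample t-test, normal approximation):
z_β = d · √n - z_{α/2}
z_β = 0.33 · √65 - 1.645
z_β = 0.33 · 8.062 - 1.645
z_β = 1.016

Power = Φ(z_β) = Φ(1.016) ≈ 0.845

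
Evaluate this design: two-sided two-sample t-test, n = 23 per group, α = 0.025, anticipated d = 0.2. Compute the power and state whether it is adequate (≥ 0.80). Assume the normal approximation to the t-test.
Power ≈ 0.06; the study is underpowered (power < 0.80)

Power calculation (two-sample t-test, normal approximation):
z_β = d · √(n/2) - z_{α/2}
z_β = 0.2 · √(23/2) - 2.241
z_β = 0.2 · 3.391 - 2.241
z_β = -1.563

Power = Φ(z_β) = Φ(-1.563) ≈ 0.059

Effect size d = 0.2 is small by Cohen's convention (0.2/0.5/0.8).

Threshold: power ≥ 0.80 is conventionally adequate.
Power ≈ 0.06 → the study is underpowered (power < 0.80).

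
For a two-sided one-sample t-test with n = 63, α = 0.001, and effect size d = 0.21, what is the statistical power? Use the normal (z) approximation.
Power ≈ 0.05

Power calculation (one-sample t-test, normal approximation):
z_β = d · √n - z_{α/2}
z_β = 0.21 · √63 - 3.291
z_β = 0.21 · 7.937 - 3.291
z_β = -1.624

Power = Φ(z_β) = Φ(-1.624) ≈ 0.052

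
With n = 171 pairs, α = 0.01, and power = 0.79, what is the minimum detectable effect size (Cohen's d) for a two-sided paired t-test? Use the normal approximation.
d ≈ 0.26

Minimum detectable effect (paired t-test, normal approximation):
d = (z_{α/2} + z_β) / √n
d = (2.576 + 0.806) / √171
d = 3.382 / 13.077
d ≈ 0.26

By Cohen's convention (0.2 small / 0.5 medium / 0.8 large): small effect.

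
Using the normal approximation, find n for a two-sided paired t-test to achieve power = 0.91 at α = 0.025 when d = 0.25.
n = 206 pairs

Sample size formula (paired t-test, normal approximation):
n = ((z_{α/2} + z_β) / d)²

z_{α/2} = 2.241 (for α = 0.025, two-sided)
z_β = 1.341 (for power = 0.91)
d = 0.25

n = ((2.241 + 1.341) / 0.25)²
n = (14.328)²
n ≈ 205.29
Round up to the next whole number: n = 206 pairs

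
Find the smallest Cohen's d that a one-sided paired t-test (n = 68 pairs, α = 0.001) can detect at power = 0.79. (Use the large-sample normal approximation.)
d ≈ 0.47

Minimum detectable effect (paired t-test, normal approximation):
d = (z_α + z_β) / √n
d = (3.090 + 0.806) / √68
d = 3.897 / 8.246
d ≈ 0.47

By Cohen's convention (0.2 small / 0.5 medium / 0.8 large): small effect.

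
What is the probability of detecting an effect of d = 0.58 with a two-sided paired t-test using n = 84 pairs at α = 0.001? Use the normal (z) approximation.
Power ≈ 0.98

Power calculation (paired t-test, normal approximation):
z_β = d · √n - z_{α/2}
z_β = 0.58 · √84 - 3.291
z_β = 0.58 · 9.165 - 3.291
z_β = 2.025

Power = Φ(z_β) = Φ(2.025) ≈ 0.979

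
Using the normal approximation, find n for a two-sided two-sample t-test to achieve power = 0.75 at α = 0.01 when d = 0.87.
n = 28 per group

Sample size formula (two-sample t-test, normal approximation):
n = 2 · ((z_{α/2} + z_β) / d)²

z_{α/2} = 2.576 (for α = 0.01, two-sided)
z_β = 0.674 (for power = 0.75)
d = 0.87

n = 2 · ((2.576 + 0.674) / 0.87)²
n = 2 · (3.736)²
n ≈ 27.92
Round up to the next whole number: n = 28 per group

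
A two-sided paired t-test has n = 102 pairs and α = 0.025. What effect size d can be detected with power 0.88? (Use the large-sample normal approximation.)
d ≈ 0.34

Minimum detectable effect (paired t-test, normal approximation):
d = (z_{α/2} + z_β) / √n
d = (2.241 + 1.175) / √102
d = 3.416 / 10.100
d ≈ 0.34

By Cohen's convention (0.2 small / 0.5 medium / 0.8 large): small effect.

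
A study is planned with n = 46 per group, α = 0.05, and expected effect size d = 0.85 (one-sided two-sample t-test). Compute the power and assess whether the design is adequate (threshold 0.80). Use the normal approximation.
Power ≈ 0.99; the study is adequately powered (power ≥ 0.80)

Power calculation (two-sample t-test, normal approximation):
z_β = d · √(n/2) - z_α
z_β = 0.85 · √(46/2) - 1.645
z_β = 0.85 · 4.796 - 1.645
z_β = 2.432

Power = Φ(z_β) = Φ(2.432) ≈ 0.992

Effect size d = 0.85 is large by Cohen's convention (0.2/0.5/0.8).

Threshold: power ≥ 0.80 is conventionally adequate.
Power ≈ 0.99 → the study is adequately powered (power ≥ 0.80).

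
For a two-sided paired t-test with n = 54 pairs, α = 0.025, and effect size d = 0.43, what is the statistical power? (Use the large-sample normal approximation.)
Power ≈ 0.82

Power calculation (paired t-test, normal approximation):
z_β = d · √n - z_{α/2}
z_β = 0.43 · √54 - 2.241
z_β = 0.43 · 7.348 - 2.241
z_β = 0.918

Power = Φ(z_β) = Φ(0.918) ≈ 0.821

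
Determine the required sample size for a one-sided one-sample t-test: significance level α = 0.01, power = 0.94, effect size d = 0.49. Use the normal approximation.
n = 63

Sample size formula (one-sample t-test, normal approximation):
n = ((z_α + z_β) / d)²

z_α = 2.326 (for α = 0.01, one-sided)
z_β = 1.555 (for power = 0.94)
d = 0.49

n = ((2.326 + 1.555) / 0.49)²
n = (7.920)²
n ≈ 62.73
Round up to the next whole number: n = 63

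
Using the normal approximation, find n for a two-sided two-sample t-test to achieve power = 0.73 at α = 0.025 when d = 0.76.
n = 29 per group

Sample size formula (two-sample t-test, normal approximation):
n = 2 · ((z_{α/2} + z_β) / d)²

z_{α/2} = 2.241 (for α = 0.025, two-sided)
z_β = 0.613 (for power = 0.73)
d = 0.76

n = 2 · ((2.241 + 0.613) / 0.76)²
n = 2 · (3.755)²
n ≈ 28.20
Round up to the next whole number: n = 29 per group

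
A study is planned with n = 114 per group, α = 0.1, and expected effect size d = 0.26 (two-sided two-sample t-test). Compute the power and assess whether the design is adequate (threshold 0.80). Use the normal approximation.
Power ≈ 0.62; the study is underpowered (power < 0.80)

Power calculation (two-sample t-test, normal approximation):
z_β = d · √(n/2) - z_{α/2}
z_β = 0.26 · √(114/2) - 1.645
z_β = 0.26 · 7.550 - 1.645
z_β = 0.318

Power = Φ(z_β) = Φ(0.318) ≈ 0.625

Effect size d = 0.26 is small by Cohen's convention (0.2/0.5/0.8).

Threshold: power ≥ 0.80 is conventionally adequate.
Power ≈ 0.62 → the study is underpowered (power < 0.80).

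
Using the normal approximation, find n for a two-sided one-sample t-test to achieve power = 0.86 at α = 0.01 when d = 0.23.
n = 253

Sample size formula (one-sample t-test, normal approximation):
n = ((z_{α/2} + z_β) / d)²

z_{α/2} = 2.576 (for α = 0.01, two-sided)
z_β = 1.080 (for power = 0.86)
d = 0.23

n = ((2.576 + 1.080) / 0.23)²
n = (15.896)²
n ≈ 252.68
Round up to the next whole number: n = 253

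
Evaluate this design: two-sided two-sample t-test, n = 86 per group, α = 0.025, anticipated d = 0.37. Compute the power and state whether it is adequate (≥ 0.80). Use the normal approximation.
Power ≈ 0.57; the study is underpowered (power < 0.80)

Power calculation (two-sample t-test, normal approximation):
z_β = d · √(n/2) - z_{α/2}
z_β = 0.37 · √(86/2) - 2.241
z_β = 0.37 · 6.557 - 2.241
z_β = 0.185

Power = Φ(z_β) = Φ(0.185) ≈ 0.573

Effect size d = 0.37 is small by Cohen's convention (0.2/0.5/0.8).

Threshold: power ≥ 0.80 is conventionally adequate.
Power ≈ 0.57 → the study is underpowered (power < 0.80).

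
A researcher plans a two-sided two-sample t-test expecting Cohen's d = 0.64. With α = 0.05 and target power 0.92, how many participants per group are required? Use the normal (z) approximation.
n = 56 per group

Sample size formula (two-sample t-test, normal approximation):
n = 2 · ((z_{α/2} + z_β) / d)²

z_{α/2} = 1.960 (for α = 0.05, two-sided)
z_β = 1.405 (for power = 0.92)
d = 0.64

n = 2 · ((1.960 + 1.405) / 0.64)²
n = 2 · (5.258)²
n ≈ 55.29
Round up to the next whole number: n = 56 per group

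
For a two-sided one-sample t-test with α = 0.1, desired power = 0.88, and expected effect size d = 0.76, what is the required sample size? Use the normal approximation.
n = 14

Sample size formula (one-sample t-test, normal approximation):
n = ((z_{α/2} + z_β) / d)²

z_{α/2} = 1.645 (for α = 0.1, two-sided)
z_β = 1.175 (for power = 0.88)
d = 0.76

n = ((1.645 + 1.175) / 0.76)²
n = (3.711)²
n ≈ 13.77
Round up to the next whole number: n = 14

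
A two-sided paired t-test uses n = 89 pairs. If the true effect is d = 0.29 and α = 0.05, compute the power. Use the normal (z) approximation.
Power ≈ 0.78

Power calculation (paired t-test, normal approximation):
z_β = d · √n - z_{α/2}
z_β = 0.29 · √89 - 1.960
z_β = 0.29 · 9.434 - 1.960
z_β = 0.776

Power = Φ(z_β) = Φ(0.776) ≈ 0.781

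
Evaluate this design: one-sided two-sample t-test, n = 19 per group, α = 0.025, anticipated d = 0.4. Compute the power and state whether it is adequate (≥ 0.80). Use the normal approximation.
Power ≈ 0.23; the study is underpowered (power < 0.80)

Power calculation (two-sample t-test, normal approximation):
z_β = d · √(n/2) - z_α
z_β = 0.4 · √(19/2) - 1.960
z_β = 0.4 · 3.082 - 1.960
z_β = -0.727

Power = Φ(z_β) = Φ(-0.727) ≈ 0.234

Effect size d = 0.4 is small by Cohen's convention (0.2/0.5/0.8).

Threshold: power ≥ 0.80 is conventionally adequate.
Power ≈ 0.23 → the study is underpowered (power < 0.80).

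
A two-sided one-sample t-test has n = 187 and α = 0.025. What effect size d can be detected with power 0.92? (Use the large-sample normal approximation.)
d ≈ 0.27

Minimum detectable effect (one-sample t-test, normal approximation):
d = (z_{α/2} + z_β) / √n
d = (2.241 + 1.405) / √187
d = 3.646 / 13.675
d ≈ 0.27

By Cohen's convention (0.2 small / 0.5 medium / 0.8 large): small effect.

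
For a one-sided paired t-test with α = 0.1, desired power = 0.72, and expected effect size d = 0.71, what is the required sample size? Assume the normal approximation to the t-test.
n = 7 pairs

Sample size formula (paired t-test, normal approximation):
n = ((z_α + z_β) / d)²

z_α = 1.282 (for α = 0.1, one-sided)
z_β = 0.583 (for power = 0.72)
d = 0.71

n = ((1.282 + 0.583) / 0.71)²
n = (2.627)²
n ≈ 6.90
Round up to the next whole number: n = 7 pairs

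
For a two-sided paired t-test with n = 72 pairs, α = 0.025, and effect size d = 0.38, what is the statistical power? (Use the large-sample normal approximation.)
Power ≈ 0.84

Power calculation (paired t-test, normal approximation):
z_β = d · √n - z_{α/2}
z_β = 0.38 · √72 - 2.241
z_β = 0.38 · 8.485 - 2.241
z_β = 0.983

Power = Φ(z_β) = Φ(0.983) ≈ 0.837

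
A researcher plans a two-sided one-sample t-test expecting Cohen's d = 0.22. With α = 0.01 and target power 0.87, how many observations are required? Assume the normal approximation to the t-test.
n = 284

Sample size formula (one-sample t-test, normal approximation):
n = ((z_{α/2} + z_β) / d)²

z_{α/2} = 2.576 (for α = 0.01, two-sided)
z_β = 1.126 (for power = 0.87)
d = 0.22

n = ((2.576 + 1.126) / 0.22)²
n = (16.827)²
n ≈ 283.15
Round up to the next whole number: n = 284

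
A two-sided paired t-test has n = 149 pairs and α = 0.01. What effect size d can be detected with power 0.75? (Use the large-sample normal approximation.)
d ≈ 0.27

Minimum detectable effect (paired t-test, normal approximation):
d = (z_{α/2} + z_β) / √n
d = (2.576 + 0.674) / √149
d = 3.250 / 12.207
d ≈ 0.27

By Cohen's convention (0.2 small / 0.5 medium / 0.8 large): small effect.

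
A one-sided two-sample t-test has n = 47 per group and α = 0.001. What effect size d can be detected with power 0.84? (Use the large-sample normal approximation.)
d ≈ 0.84

Minimum detectable effect (two-sample t-test, normal approximation):
d = (z_α + z_β) / √(n/2)
d = (3.090 + 0.994) / √(47/2)
d = 4.085 / 4.848
d ≈ 0.84

By Cohen's convention (0.2 small / 0.5 medium / 0.8 large): large effect.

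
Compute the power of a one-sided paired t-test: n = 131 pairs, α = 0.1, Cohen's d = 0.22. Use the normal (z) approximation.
Power ≈ 0.89

Power calculation (paired t-test, normal approximation):
z_β = d · √n - z_α
z_β = 0.22 · √131 - 1.282
z_β = 0.22 · 11.446 - 1.282
z_β = 1.236

Power = Φ(z_β) = Φ(1.236) ≈ 0.892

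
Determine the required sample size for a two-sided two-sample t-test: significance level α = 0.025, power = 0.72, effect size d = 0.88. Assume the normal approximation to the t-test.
n = 21 per group

Sample size formula (two-sample t-test, normal approximation):
n = 2 · ((z_{α/2} + z_β) / d)²

z_{α/2} = 2.241 (for α = 0.025, two-sided)
z_β = 0.583 (for power = 0.72)
d = 0.88

n = 2 · ((2.241 + 0.583) / 0.88)²
n = 2 · (3.209)²
n ≈ 20.60
Round up to the next whole number: n = 21 per group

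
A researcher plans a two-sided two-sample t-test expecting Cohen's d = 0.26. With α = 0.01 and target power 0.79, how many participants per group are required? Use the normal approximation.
n = 339 per group

Sample size formula (two-sample t-test, normal approximation):
n = 2 · ((z_{α/2} + z_β) / d)²

z_{α/2} = 2.576 (for α = 0.01, two-sided)
z_β = 0.806 (for power = 0.79)
d = 0.26

n = 2 · ((2.576 + 0.806) / 0.26)²
n = 2 · (13.008)²
n ≈ 338.42
Round up to the next whole number: n = 339 per group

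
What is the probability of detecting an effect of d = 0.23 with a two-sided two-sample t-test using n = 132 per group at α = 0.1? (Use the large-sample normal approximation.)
Power ≈ 0.59

Power calculation (two-sample t-test, normal approximation):
z_β = d · √(n/2) - z_{α/2}
z_β = 0.23 · √(132/2) - 1.645
z_β = 0.23 · 8.124 - 1.645
z_β = 0.224

Power = Φ(z_β) = Φ(0.224) ≈ 0.588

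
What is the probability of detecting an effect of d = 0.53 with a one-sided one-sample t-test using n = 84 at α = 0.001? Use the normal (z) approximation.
Power ≈ 0.96

Power calculation (one-sample t-test, normal approximation):
z_β = d · √n - z_α
z_β = 0.53 · √84 - 3.090
z_β = 0.53 · 9.165 - 3.090
z_β = 1.767

Power = Φ(z_β) = Φ(1.767) ≈ 0.961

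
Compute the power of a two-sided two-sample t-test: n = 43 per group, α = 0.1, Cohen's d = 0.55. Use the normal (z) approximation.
Power ≈ 0.82

Power calculation (two-sample t-test, normal approximation):
z_β = d · √(n/2) - z_{α/2}
z_β = 0.55 · √(43/2) - 1.645
z_β = 0.55 · 4.637 - 1.645
z_β = 0.905

Power = Φ(z_β) = Φ(0.905) ≈ 0.817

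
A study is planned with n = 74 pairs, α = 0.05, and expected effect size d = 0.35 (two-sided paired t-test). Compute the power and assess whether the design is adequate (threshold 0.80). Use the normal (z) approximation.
Power ≈ 0.85; the study is adequately powered (power ≥ 0.80)

Power calculation (paired t-test, normal approximation):
z_β = d · √n - z_{α/2}
z_β = 0.35 · √74 - 1.960
z_β = 0.35 · 8.602 - 1.960
z_β = 1.051

Power = Φ(z_β) = Φ(1.051) ≈ 0.853

Effect size d = 0.35 is small by Cohen's convention (0.2/0.5/0.8).

Threshold: power ≥ 0.80 is conventionally adequate.
Power ≈ 0.85 → the study is adequately powered (power ≥ 0.80).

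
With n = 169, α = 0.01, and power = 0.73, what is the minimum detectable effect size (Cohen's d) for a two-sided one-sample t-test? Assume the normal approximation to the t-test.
d ≈ 0.25

Minimum detectable effect (one-sample t-test, normal approximation):
d = (z_{α/2} + z_β) / √n
d = (2.576 + 0.613) / √169
d = 3.189 / 13.000
d ≈ 0.25

By Cohen's convention (0.2 small / 0.5 medium / 0.8 large): small effect.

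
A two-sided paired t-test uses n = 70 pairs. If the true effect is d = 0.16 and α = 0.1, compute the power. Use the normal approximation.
Power ≈ 0.38

Power calculation (paired t-test, normal approximation):
z_β = d · √n - z_{α/2}
z_β = 0.16 · √70 - 1.645
z_β = 0.16 · 8.367 - 1.645
z_β = -0.306

Power = Φ(z_β) = Φ(-0.306) ≈ 0.380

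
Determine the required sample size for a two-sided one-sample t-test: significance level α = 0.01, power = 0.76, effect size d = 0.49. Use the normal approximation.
n = 45

Sample size formula (one-sample t-test, normal approximation):
n = ((z_{α/2} + z_β) / d)²

z_{α/2} = 2.576 (for α = 0.01, two-sided)
z_β = 0.706 (for power = 0.76)
d = 0.49

n = ((2.576 + 0.706) / 0.49)²
n = (6.698)²
n ≈ 44.86
Round up to the next whole number: n = 45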